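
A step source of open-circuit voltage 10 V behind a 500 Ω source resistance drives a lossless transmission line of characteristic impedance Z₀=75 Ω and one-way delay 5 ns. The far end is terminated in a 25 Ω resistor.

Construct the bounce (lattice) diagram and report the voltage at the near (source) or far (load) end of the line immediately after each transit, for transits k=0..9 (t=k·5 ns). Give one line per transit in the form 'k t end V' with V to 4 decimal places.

Γ_L=-0.500000, Γ_S=0.739130; launch V₁=10·75/575=1.304348
k=0 src: V=1.3043
k=1 load: inc=1.304348, refl=1.304348·-0.500000=-0.6522; V=0.000000+1.304348+-0.652174=0.6522
k=2 src: inc=-0.652174, refl=-0.652174·0.739130=-0.4820; V=1.304348+-0.652174+-0.482042=0.1701
k=3 load: inc=-0.482042, refl=-0.482042·-0.500000=0.2410; V=0.652174+-0.482042+0.241021=0.4112
k=4 src: inc=0.241021, refl=0.241021·0.739130=0.1781; V=0.170132+0.241021+0.178146=0.5893
k=5 load: inc=0.178146, refl=0.178146·-0.500000=-0.0891; V=0.411153+0.178146+-0.089073=0.5002
k=6 src: inc=-0.089073, refl=-0.089073·0.739130=-0.0658; V=0.589299+-0.089073+-0.065836=0.4344
k=7 load: inc=-0.065836, refl=-0.065836·-0.500000=0.0329; V=0.500226+-0.065836+0.032918=0.4673
k=8 src: inc=0.032918, refl=0.032918·0.739130=0.0243; V=0.434390+0.032918+0.024331=0.4916
k=9 load: inc=0.024331, refl=0.024331·-0.500000=-0.0122; V=0.467308+0.024331+-0.012165=0.4795

0 0 source 1.3043
1 5 load 0.6522
2 10 source 0.1701
3 15 load 0.4112
4 20 source 0.5893
5 25 load 0.5002
6 30 source 0.4344
7 35 load 0.4673
8 40 source 0.4916
9 45 load 0.4795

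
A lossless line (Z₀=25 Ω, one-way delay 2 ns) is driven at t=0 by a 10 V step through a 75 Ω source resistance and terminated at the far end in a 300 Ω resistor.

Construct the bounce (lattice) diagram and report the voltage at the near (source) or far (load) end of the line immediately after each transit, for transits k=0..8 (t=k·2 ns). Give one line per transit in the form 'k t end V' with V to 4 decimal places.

0 0 source 2.5000
1 2 load 4.6154
2 4 source 5.6731
3 6 load 6.5680
4 8 source 7.0155
5 10 load 7.3942
6 12 source 7.5835
7 14 load 7.7437
8 16 source 7.8238

Γ_L=0.846154, Γ_S=0.500000; launch V₁=10·25/100=2.500000
k=0 src: V=2.5000
k=1 load: inc=2.500000, refl=2.500000·0.846154=2.1154; V=0.000000+2.500000+2.115385=4.6154
k=2 src: inc=2.115385, refl=2.115385·0.500000=1.0577; V=2.500000+2.115385+1.057692=5.6731
k=3 load: inc=1.057692, refl=1.057692·0.846154=0.8950; V=4.615385+1.057692+0.894970=6.5680
k=4 src: inc=0.894970, refl=0.894970·0.500000=0.4475; V=5.673077+0.894970+0.447485=7.0155
k=5 load: inc=0.447485, refl=0.447485·0.846154=0.3786; V=6.568047+0.447485+0.378641=7.3942
k=6 src: inc=0.378641, refl=0.378641·0.500000=0.1893; V=7.015533+0.378641+0.189321=7.5835
k=7 load: inc=0.189321, refl=0.189321·0.846154=0.1602; V=7.394174+0.189321+0.160194=7.7437
k=8 src: inc=0.160194, refl=0.160194·0.500000=0.0801; V=7.583495+0.160194+0.080097=7.8238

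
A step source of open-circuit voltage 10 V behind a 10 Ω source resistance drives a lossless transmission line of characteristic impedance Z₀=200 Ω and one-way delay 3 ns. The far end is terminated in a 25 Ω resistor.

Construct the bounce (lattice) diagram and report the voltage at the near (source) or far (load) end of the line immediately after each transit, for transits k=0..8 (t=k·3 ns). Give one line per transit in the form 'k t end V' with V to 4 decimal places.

0 0 source 9.5238
1 3 load 2.1164
2 6 source 8.8183
3 9 load 3.6057
4 12 source 8.3219
5 15 load 4.6538
6 18 source 7.9726
7 21 load 5.3913
8 24 source 7.7267

Γ_L=-0.777778, Γ_S=-0.904762; launch V₁=10·200/210=9.523810
k=0 src: V=9.5238
k=1 load: inc=9.523810, refl=9.523810·-0.777778=-7.4074; V=0.000000+9.523810+-7.407407=2.1164
k=2 src: inc=-7.407407, refl=-7.407407·-0.904762=6.7019; V=9.523810+-7.407407+6.701940=8.8183
k=3 load: inc=6.701940, refl=6.701940·-0.777778=-5.2126; V=2.116402+6.701940+-5.212620=3.6057
k=4 src: inc=-5.212620, refl=-5.212620·-0.904762=4.7162; V=8.818342+-5.212620+4.716180=8.3219
k=5 load: inc=4.716180, refl=4.716180·-0.777778=-3.6681; V=3.605722+4.716180+-3.668140=4.6538
k=6 src: inc=-3.668140, refl=-3.668140·-0.904762=3.3188; V=8.321902+-3.668140+3.318793=7.9726
k=7 load: inc=3.318793, refl=3.318793·-0.777778=-2.5813; V=4.653762+3.318793+-2.581284=5.3913
k=8 src: inc=-2.581284, refl=-2.581284·-0.904762=2.3354; V=7.972555+-2.581284+2.335447=7.7267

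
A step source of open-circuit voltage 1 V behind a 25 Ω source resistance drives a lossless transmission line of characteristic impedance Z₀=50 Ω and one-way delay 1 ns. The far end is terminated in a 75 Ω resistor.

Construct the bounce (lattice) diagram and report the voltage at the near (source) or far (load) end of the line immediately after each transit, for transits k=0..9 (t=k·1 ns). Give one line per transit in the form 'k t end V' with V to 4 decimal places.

Γ_L=0.200000, Γ_S=-0.333333; launch V₁=1·50/75=0.666667
k=0 src: V=0.6667
k=1 load: inc=0.666667, refl=0.666667·0.200000=0.1333; V=0.000000+0.666667+0.133333=0.8000
k=2 src: inc=0.133333, refl=0.133333·-0.333333=-0.0444; V=0.666667+0.133333+-0.044444=0.7556
k=3 load: inc=-0.044444, refl=-0.044444·0.200000=-0.0089; V=0.800000+-0.044444+-0.008889=0.7467
k=4 src: inc=-0.008889, refl=-0.008889·-0.333333=0.0030; V=0.755556+-0.008889+0.002963=0.7496
k=5 load: inc=0.002963, refl=0.002963·0.200000=0.0006; V=0.746667+0.002963+0.000593=0.7502
k=6 src: inc=0.000593, refl=0.000593·-0.333333=-0.0002; V=0.749630+0.000593+-0.000198=0.7500
k=7 load: inc=-0.000198, refl=-0.000198·0.200000=-0.0000; V=0.750222+-0.000198+-0.000040=0.7500
k=8 src: inc=-0.000040, refl=-0.000040·-0.333333=0.0000; V=0.750025+-0.000040+0.000013=0.7500
k=9 load: inc=0.000013, refl=0.000013·0.200000=0.0000; V=0.749985+0.000013+0.000003=0.7500

0 0 source 0.6667
1 1 load 0.8000
2 2 source 0.7556
3 3 load 0.7467
4 4 source 0.7496
5 5 load 0.7502
6 6 source 0.7500
7 7 load 0.7500
8 8 source 0.7500
9 9 load 0.7500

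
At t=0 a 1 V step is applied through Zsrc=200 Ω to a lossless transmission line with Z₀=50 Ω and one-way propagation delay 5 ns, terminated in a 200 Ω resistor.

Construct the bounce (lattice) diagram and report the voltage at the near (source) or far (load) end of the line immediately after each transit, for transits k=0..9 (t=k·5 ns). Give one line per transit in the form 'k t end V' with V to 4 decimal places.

Γ_L=0.600000, Γ_S=0.600000; launch V₁=1·50/250=0.200000
k=0 src: V=0.2000
k=1 load: inc=0.200000, refl=0.200000·0.600000=0.1200; V=0.000000+0.200000+0.120000=0.3200
k=2 src: inc=0.120000, refl=0.120000·0.600000=0.0720; V=0.200000+0.120000+0.072000=0.3920
k=3 load: inc=0.072000, refl=0.072000·0.600000=0.0432; V=0.320000+0.072000+0.043200=0.4352
k=4 src: inc=0.043200, refl=0.043200·0.600000=0.0259; V=0.392000+0.043200+0.025920=0.4611
k=5 load: inc=0.025920, refl=0.025920·0.600000=0.0156; V=0.435200+0.025920+0.015552=0.4767
k=6 src: inc=0.015552, refl=0.015552·0.600000=0.0093; V=0.461120+0.015552+0.009331=0.4860
k=7 load: inc=0.009331, refl=0.009331·0.600000=0.0056; V=0.476672+0.009331+0.005599=0.4916
k=8 src: inc=0.005599, refl=0.005599·0.600000=0.0034; V=0.486003+0.005599+0.003359=0.4950
k=9 load: inc=0.003359, refl=0.003359·0.600000=0.0020; V=0.491602+0.003359+0.002016=0.4970

0 0 source 0.2000
1 5 load 0.3200
2 10 source 0.3920
3 15 load 0.4352
4 20 source 0.4611
5 25 load 0.4767
6 30 source 0.4860
7 35 load 0.4916
8 40 source 0.4950
9 45 load 0.4970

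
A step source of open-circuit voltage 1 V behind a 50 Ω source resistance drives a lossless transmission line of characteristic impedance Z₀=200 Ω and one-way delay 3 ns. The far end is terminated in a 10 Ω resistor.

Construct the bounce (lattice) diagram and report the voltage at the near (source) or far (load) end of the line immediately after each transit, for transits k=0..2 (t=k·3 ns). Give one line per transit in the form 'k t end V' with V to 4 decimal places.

0 0 source 0.8000
1 3 load 0.0762
2 6 source 0.5105

Γ_L=-0.904762, Γ_S=-0.600000; launch V₁=1·200/250=0.800000
k=0 src: V=0.8000
k=1 load: inc=0.800000, refl=0.800000·-0.904762=-0.7238; V=0.000000+0.800000+-0.723810=0.0762
k=2 src: inc=-0.723810, refl=-0.723810·-0.600000=0.4343; V=0.800000+-0.723810+0.434286=0.5105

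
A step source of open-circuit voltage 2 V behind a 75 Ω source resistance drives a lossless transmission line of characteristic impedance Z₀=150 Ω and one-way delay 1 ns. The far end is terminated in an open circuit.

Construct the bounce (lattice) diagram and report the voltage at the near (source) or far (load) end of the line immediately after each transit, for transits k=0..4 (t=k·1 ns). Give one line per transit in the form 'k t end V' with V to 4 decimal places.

Γ_L=1.000000, Γ_S=-0.333333; launch V₁=2·150/225=1.333333
k=0 src: V=1.3333
k=1 load: inc=1.333333, refl=1.333333·1.000000=1.3333; V=0.000000+1.333333+1.333333=2.6667
k=2 src: inc=1.333333, refl=1.333333·-0.333333=-0.4444; V=1.333333+1.333333+-0.444444=2.2222
k=3 load: inc=-0.444444, refl=-0.444444·1.000000=-0.4444; V=2.666667+-0.444444+-0.444444=1.7778
k=4 src: inc=-0.444444, refl=-0.444444·-0.333333=0.1481; V=2.222222+-0.444444+0.148148=1.9259

0 0 source 1.3333
1 1 load 2.6667
2 2 source 2.2222
3 3 load 1.7778
4 4 source 1.9259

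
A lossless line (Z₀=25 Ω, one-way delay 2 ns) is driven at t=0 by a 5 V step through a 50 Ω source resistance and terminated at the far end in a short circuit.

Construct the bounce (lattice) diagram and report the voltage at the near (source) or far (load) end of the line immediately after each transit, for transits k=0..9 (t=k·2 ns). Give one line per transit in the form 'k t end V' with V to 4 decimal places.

0 0 source 1.6667
1 2 load 0.0000
2 4 source -0.5556
3 6 load 0.0000
4 8 source 0.1852
5 10 load 0.0000
6 12 source -0.0617
7 14 load 0.0000
8 16 source 0.0206
9 18 load 0.0000

Γ_L=-1.000000, Γ_S=0.333333; launch V₁=5·25/75=1.666667
k=0 src: V=1.6667
k=1 load: inc=1.666667, refl=1.666667·-1.000000=-1.6667; V=0.000000+1.666667+-1.666667=0.0000
k=2 src: inc=-1.666667, refl=-1.666667·0.333333=-0.5556; V=1.666667+-1.666667+-0.555556=-0.5556
k=3 load: inc=-0.555556, refl=-0.555556·-1.000000=0.5556; V=0.000000+-0.555556+0.555556=0.0000
k=4 src: inc=0.555556, refl=0.555556·0.333333=0.1852; V=-0.555556+0.555556+0.185185=0.1852
k=5 load: inc=0.185185, refl=0.185185·-1.000000=-0.1852; V=0.000000+0.185185+-0.185185=0.0000
k=6 src: inc=-0.185185, refl=-0.185185·0.333333=-0.0617; V=0.185185+-0.185185+-0.061728=-0.0617
k=7 load: inc=-0.061728, refl=-0.061728·-1.000000=0.0617; V=0.000000+-0.061728+0.061728=0.0000
k=8 src: inc=0.061728, refl=0.061728·0.333333=0.0206; V=-0.061728+0.061728+0.020576=0.0206
k=9 load: inc=0.020576, refl=0.020576·-1.000000=-0.0206; V=0.000000+0.020576+-0.020576=0.0000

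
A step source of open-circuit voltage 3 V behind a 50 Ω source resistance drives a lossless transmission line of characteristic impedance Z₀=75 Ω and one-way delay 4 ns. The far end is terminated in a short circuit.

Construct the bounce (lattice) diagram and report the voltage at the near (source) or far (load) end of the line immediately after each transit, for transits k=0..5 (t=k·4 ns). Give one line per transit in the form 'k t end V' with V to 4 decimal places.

Γ_L=-1.000000, Γ_S=-0.200000; launch V₁=3·75/125=1.800000
k=0 src: V=1.8000
k=1 load: inc=1.800000, refl=1.800000·-1.000000=-1.8000; V=0.000000+1.800000+-1.800000=0.0000
k=2 src: inc=-1.800000, refl=-1.800000·-0.200000=0.3600; V=1.800000+-1.800000+0.360000=0.3600
k=3 load: inc=0.360000, refl=0.360000·-1.000000=-0.3600; V=0.000000+0.360000+-0.360000=0.0000
k=4 src: inc=-0.360000, refl=-0.360000·-0.200000=0.0720; V=0.360000+-0.360000+0.072000=0.0720
k=5 load: inc=0.072000, refl=0.072000·-1.000000=-0.0720; V=0.000000+0.072000+-0.072000=0.0000

0 0 source 1.8000
1 4 load 0.0000
2 8 source 0.3600
3 12 load 0.0000
4 16 source 0.0720
5 20 load 0.0000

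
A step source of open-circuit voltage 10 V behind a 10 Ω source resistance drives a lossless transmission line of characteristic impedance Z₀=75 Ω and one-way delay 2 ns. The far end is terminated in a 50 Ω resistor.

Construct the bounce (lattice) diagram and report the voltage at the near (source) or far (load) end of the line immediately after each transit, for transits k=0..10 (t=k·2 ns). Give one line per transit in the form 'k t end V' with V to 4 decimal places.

0 0 source 8.8235
1 2 load 7.0588
2 4 source 8.4083
3 6 load 8.1384
4 8 source 8.3448
5 10 load 8.3035
6 12 source 8.3351
7 14 load 8.3288
8 16 source 8.3336
9 18 load 8.3326
10 20 source 8.3334

Γ_L=-0.200000, Γ_S=-0.764706; launch V₁=10·75/85=8.823529
k=0 src: V=8.8235
k=1 load: inc=8.823529, refl=8.823529·-0.200000=-1.7647; V=0.000000+8.823529+-1.764706=7.0588
k=2 src: inc=-1.764706, refl=-1.764706·-0.764706=1.3495; V=8.823529+-1.764706+1.349481=8.4083
k=3 load: inc=1.349481, refl=1.349481·-0.200000=-0.2699; V=7.058824+1.349481+-0.269896=8.1384
k=4 src: inc=-0.269896, refl=-0.269896·-0.764706=0.2064; V=8.408304+-0.269896+0.206391=8.3448
k=5 load: inc=0.206391, refl=0.206391·-0.200000=-0.0413; V=8.138408+0.206391+-0.041278=8.3035
k=6 src: inc=-0.041278, refl=-0.041278·-0.764706=0.0316; V=8.344800+-0.041278+0.031566=8.3351
k=7 load: inc=0.031566, refl=0.031566·-0.200000=-0.0063; V=8.303521+0.031566+-0.006313=8.3288
k=8 src: inc=-0.006313, refl=-0.006313·-0.764706=0.0048; V=8.335087+-0.006313+0.004828=8.3336
k=9 load: inc=0.004828, refl=0.004828·-0.200000=-0.0010; V=8.328774+0.004828+-0.000966=8.3326
k=10 src: inc=-0.000966, refl=-0.000966·-0.764706=0.0007; V=8.333602+-0.000966+0.000738=8.3334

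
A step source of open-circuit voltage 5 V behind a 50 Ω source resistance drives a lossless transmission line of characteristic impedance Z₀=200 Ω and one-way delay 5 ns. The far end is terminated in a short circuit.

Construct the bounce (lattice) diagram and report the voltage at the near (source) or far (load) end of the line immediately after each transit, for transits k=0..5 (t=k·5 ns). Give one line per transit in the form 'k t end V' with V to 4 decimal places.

Γ_L=-1.000000, Γ_S=-0.600000; launch V₁=5·200/250=4.000000
k=0 src: V=4.0000
k=1 load: inc=4.000000, refl=4.000000·-1.000000=-4.0000; V=0.000000+4.000000+-4.000000=0.0000
k=2 src: inc=-4.000000, refl=-4.000000·-0.600000=2.4000; V=4.000000+-4.000000+2.400000=2.4000
k=3 load: inc=2.400000, refl=2.400000·-1.000000=-2.4000; V=0.000000+2.400000+-2.400000=0.0000
k=4 src: inc=-2.400000, refl=-2.400000·-0.600000=1.4400; V=2.400000+-2.400000+1.440000=1.4400
k=5 load: inc=1.440000, refl=1.440000·-1.000000=-1.4400; V=0.000000+1.440000+-1.440000=0.0000

0 0 source 4.0000
1 5 load 0.0000
2 10 source 2.4000
3 15 load 0.0000
4 20 source 1.4400
5 25 load 0.0000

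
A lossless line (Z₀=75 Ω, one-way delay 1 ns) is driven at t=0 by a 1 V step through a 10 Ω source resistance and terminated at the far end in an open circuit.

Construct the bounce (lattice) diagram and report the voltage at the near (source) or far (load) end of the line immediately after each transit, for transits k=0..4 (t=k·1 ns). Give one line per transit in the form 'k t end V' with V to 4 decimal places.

0 0 source 0.8824
1 1 load 1.7647
2 2 source 1.0900
3 3 load 0.4152
4 4 source 0.9312

Γ_L=1.000000, Γ_S=-0.764706; launch V₁=1·75/85=0.882353
k=0 src: V=0.8824
k=1 load: inc=0.882353, refl=0.882353·1.000000=0.8824; V=0.000000+0.882353+0.882353=1.7647
k=2 src: inc=0.882353, refl=0.882353·-0.764706=-0.6747; V=0.882353+0.882353+-0.674740=1.0900
k=3 load: inc=-0.674740, refl=-0.674740·1.000000=-0.6747; V=1.764706+-0.674740+-0.674740=0.4152
k=4 src: inc=-0.674740, refl=-0.674740·-0.764706=0.5160; V=1.089965+-0.674740+0.515978=0.9312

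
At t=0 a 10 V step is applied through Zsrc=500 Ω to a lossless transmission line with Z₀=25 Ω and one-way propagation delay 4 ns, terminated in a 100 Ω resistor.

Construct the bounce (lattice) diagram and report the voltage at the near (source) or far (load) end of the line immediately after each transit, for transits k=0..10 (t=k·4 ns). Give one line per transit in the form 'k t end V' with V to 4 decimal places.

0 0 source 0.4762
1 4 load 0.7619
2 8 source 1.0204
3 12 load 1.1755
4 16 source 1.3158
5 20 load 1.4000
6 24 source 1.4762
7 28 load 1.5219
8 32 source 1.5633
9 36 load 1.5881
10 40 source 1.6105

Γ_L=0.600000, Γ_S=0.904762; launch V₁=10·25/525=0.476190
k=0 src: V=0.4762
k=1 load: inc=0.476190, refl=0.476190·0.600000=0.2857; V=0.000000+0.476190+0.285714=0.7619
k=2 src: inc=0.285714, refl=0.285714·0.904762=0.2585; V=0.476190+0.285714+0.258503=1.0204
k=3 load: inc=0.258503, refl=0.258503·0.600000=0.1551; V=0.761905+0.258503+0.155102=1.1755
k=4 src: inc=0.155102, refl=0.155102·0.904762=0.1403; V=1.020408+0.155102+0.140330=1.3158
k=5 load: inc=0.140330, refl=0.140330·0.600000=0.0842; V=1.175510+0.140330+0.084198=1.4000
k=6 src: inc=0.084198, refl=0.084198·0.904762=0.0762; V=1.315841+0.084198+0.076179=1.4762
k=7 load: inc=0.076179, refl=0.076179·0.600000=0.0457; V=1.400039+0.076179+0.045708=1.5219
k=8 src: inc=0.045708, refl=0.045708·0.904762=0.0414; V=1.476218+0.045708+0.041355=1.5633
k=9 load: inc=0.041355, refl=0.041355·0.600000=0.0248; V=1.521926+0.041355+0.024813=1.5881
k=10 src: inc=0.024813, refl=0.024813·0.904762=0.0224; V=1.563280+0.024813+0.022450=1.6105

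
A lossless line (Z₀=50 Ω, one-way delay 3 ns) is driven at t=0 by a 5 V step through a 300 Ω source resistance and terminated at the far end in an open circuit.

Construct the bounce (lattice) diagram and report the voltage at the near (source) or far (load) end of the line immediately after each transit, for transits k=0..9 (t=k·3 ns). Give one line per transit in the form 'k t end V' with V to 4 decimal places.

0 0 source 0.7143
1 3 load 1.4286
2 6 source 1.9388
3 9 load 2.4490
4 12 source 2.8134
5 15 load 3.1778
6 18 source 3.4382
7 21 load 3.6985
8 24 source 3.8844
9 27 load 4.0703

Γ_L=1.000000, Γ_S=0.714286; launch V₁=5·50/350=0.714286
k=0 src: V=0.7143
k=1 load: inc=0.714286, refl=0.714286·1.000000=0.7143; V=0.000000+0.714286+0.714286=1.4286
k=2 src: inc=0.714286, refl=0.714286·0.714286=0.5102; V=0.714286+0.714286+0.510204=1.9388
k=3 load: inc=0.510204, refl=0.510204·1.000000=0.5102; V=1.428571+0.510204+0.510204=2.4490
k=4 src: inc=0.510204, refl=0.510204·0.714286=0.3644; V=1.938776+0.510204+0.364431=2.8134
k=5 load: inc=0.364431, refl=0.364431·1.000000=0.3644; V=2.448980+0.364431+0.364431=3.1778
k=6 src: inc=0.364431, refl=0.364431·0.714286=0.2603; V=2.813411+0.364431+0.260308=3.4382
k=7 load: inc=0.260308, refl=0.260308·1.000000=0.2603; V=3.177843+0.260308+0.260308=3.6985
k=8 src: inc=0.260308, refl=0.260308·0.714286=0.1859; V=3.438151+0.260308+0.185934=3.8844
k=9 load: inc=0.185934, refl=0.185934·1.000000=0.1859; V=3.698459+0.185934+0.185934=4.0703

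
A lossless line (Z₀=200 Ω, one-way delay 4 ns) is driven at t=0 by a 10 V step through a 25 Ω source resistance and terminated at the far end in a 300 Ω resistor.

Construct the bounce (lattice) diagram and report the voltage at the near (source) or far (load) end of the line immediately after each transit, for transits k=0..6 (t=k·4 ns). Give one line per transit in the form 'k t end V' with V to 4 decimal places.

0 0 source 8.8889
1 4 load 10.6667
2 8 source 9.2840
3 12 load 9.0074
4 16 source 9.2225
5 20 load 9.2655
6 24 source 9.2321

Γ_L=0.200000, Γ_S=-0.777778; launch V₁=10·200/225=8.888889
k=0 src: V=8.8889
k=1 load: inc=8.888889, refl=8.888889·0.200000=1.7778; V=0.000000+8.888889+1.777778=10.6667
k=2 src: inc=1.777778, refl=1.777778·-0.777778=-1.3827; V=8.888889+1.777778+-1.382716=9.2840
k=3 load: inc=-1.382716, refl=-1.382716·0.200000=-0.2765; V=10.666667+-1.382716+-0.276543=9.0074
k=4 src: inc=-0.276543, refl=-0.276543·-0.777778=0.2151; V=9.283951+-0.276543+0.215089=9.2225
k=5 load: inc=0.215089, refl=0.215089·0.200000=0.0430; V=9.007407+0.215089+0.043018=9.2655
k=6 src: inc=0.043018, refl=0.043018·-0.777778=-0.0335; V=9.222497+0.043018+-0.033458=9.2321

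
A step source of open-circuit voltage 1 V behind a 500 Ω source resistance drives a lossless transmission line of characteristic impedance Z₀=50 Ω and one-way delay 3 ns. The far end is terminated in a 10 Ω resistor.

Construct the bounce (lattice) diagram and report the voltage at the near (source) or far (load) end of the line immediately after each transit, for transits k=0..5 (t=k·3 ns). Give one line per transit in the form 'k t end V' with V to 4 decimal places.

Γ_L=-0.666667, Γ_S=0.818182; launch V₁=1·50/550=0.090909
k=0 src: V=0.0909
k=1 load: inc=0.090909, refl=0.090909·-0.666667=-0.0606; V=0.000000+0.090909+-0.060606=0.0303
k=2 src: inc=-0.060606, refl=-0.060606·0.818182=-0.0496; V=0.090909+-0.060606+-0.049587=-0.0193
k=3 load: inc=-0.049587, refl=-0.049587·-0.666667=0.0331; V=0.030303+-0.049587+0.033058=0.0138
k=4 src: inc=0.033058, refl=0.033058·0.818182=0.0270; V=-0.019284+0.033058+0.027047=0.0408
k=5 load: inc=0.027047, refl=0.027047·-0.666667=-0.0180; V=0.013774+0.027047+-0.018032=0.0228

0 0 source 0.0909
1 3 load 0.0303
2 6 source -0.0193
3 9 load 0.0138
4 12 source 0.0408
5 15 load 0.0228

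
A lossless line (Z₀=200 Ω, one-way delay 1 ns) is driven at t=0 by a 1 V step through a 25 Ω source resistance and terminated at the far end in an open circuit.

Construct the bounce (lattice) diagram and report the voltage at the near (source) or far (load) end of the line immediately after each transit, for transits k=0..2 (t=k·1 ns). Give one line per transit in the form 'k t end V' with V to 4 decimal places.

0 0 source 0.8889
1 1 load 1.7778
2 2 source 1.0864

Γ_L=1.000000, Γ_S=-0.777778; launch V₁=1·200/225=0.888889
k=0 src: V=0.8889
k=1 load: inc=0.888889, refl=0.888889·1.000000=0.8889; V=0.000000+0.888889+0.888889=1.7778
k=2 src: inc=0.888889, refl=0.888889·-0.777778=-0.6914; V=0.888889+0.888889+-0.691358=1.0864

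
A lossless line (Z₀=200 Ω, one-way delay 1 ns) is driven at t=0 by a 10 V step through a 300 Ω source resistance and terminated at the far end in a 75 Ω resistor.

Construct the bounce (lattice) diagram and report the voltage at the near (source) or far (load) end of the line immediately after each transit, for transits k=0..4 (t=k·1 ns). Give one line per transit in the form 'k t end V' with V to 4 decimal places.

0 0 source 4.0000
1 1 load 2.1818
2 2 source 1.8182
3 3 load 1.9835
4 4 source 2.0165

Γ_L=-0.454545, Γ_S=0.200000; launch V₁=10·200/500=4.000000
k=0 src: V=4.0000
k=1 load: inc=4.000000, refl=4.000000·-0.454545=-1.8182; V=0.000000+4.000000+-1.818182=2.1818
k=2 src: inc=-1.818182, refl=-1.818182·0.200000=-0.3636; V=4.000000+-1.818182+-0.363636=1.8182
k=3 load: inc=-0.363636, refl=-0.363636·-0.454545=0.1653; V=2.181818+-0.363636+0.165289=1.9835
k=4 src: inc=0.165289, refl=0.165289·0.200000=0.0331; V=1.818182+0.165289+0.033058=2.0165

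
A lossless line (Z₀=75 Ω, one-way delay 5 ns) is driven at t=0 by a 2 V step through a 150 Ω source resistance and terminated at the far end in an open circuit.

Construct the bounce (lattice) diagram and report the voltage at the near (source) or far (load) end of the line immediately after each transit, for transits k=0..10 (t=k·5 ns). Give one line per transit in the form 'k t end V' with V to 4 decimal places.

0 0 source 0.6667
1 5 load 1.3333
2 10 source 1.5556
3 15 load 1.7778
4 20 source 1.8519
5 25 load 1.9259
6 30 source 1.9506
7 35 load 1.9753
8 40 source 1.9835
9 45 load 1.9918
10 50 source 1.9945

Γ_L=1.000000, Γ_S=0.333333; launch V₁=2·75/225=0.666667
k=0 src: V=0.6667
k=1 load: inc=0.666667, refl=0.666667·1.000000=0.6667; V=0.000000+0.666667+0.666667=1.3333
k=2 src: inc=0.666667, refl=0.666667·0.333333=0.2222; V=0.666667+0.666667+0.222222=1.5556
k=3 load: inc=0.222222, refl=0.222222·1.000000=0.2222; V=1.333333+0.222222+0.222222=1.7778
k=4 src: inc=0.222222, refl=0.222222·0.333333=0.0741; V=1.555556+0.222222+0.074074=1.8519
k=5 load: inc=0.074074, refl=0.074074·1.000000=0.0741; V=1.777778+0.074074+0.074074=1.9259
k=6 src: inc=0.074074, refl=0.074074·0.333333=0.0247; V=1.851852+0.074074+0.024691=1.9506
k=7 load: inc=0.024691, refl=0.024691·1.000000=0.0247; V=1.925926+0.024691+0.024691=1.9753
k=8 src: inc=0.024691, refl=0.024691·0.333333=0.0082; V=1.950617+0.024691+0.008230=1.9835
k=9 load: inc=0.008230, refl=0.008230·1.000000=0.0082; V=1.975309+0.008230+0.008230=1.9918
k=10 src: inc=0.008230, refl=0.008230·0.333333=0.0027; V=1.983539+0.008230+0.002743=1.9945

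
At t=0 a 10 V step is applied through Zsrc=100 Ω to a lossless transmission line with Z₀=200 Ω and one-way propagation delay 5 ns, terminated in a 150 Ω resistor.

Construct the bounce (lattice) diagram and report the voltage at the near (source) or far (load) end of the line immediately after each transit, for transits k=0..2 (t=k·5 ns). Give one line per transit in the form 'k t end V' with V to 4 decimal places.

Γ_L=-0.142857, Γ_S=-0.333333; launch V₁=10·200/300=6.666667
k=0 src: V=6.6667
k=1 load: inc=6.666667, refl=6.666667·-0.142857=-0.9524; V=0.000000+6.666667+-0.952381=5.7143
k=2 src: inc=-0.952381, refl=-0.952381·-0.333333=0.3175; V=6.666667+-0.952381+0.317460=6.0317

0 0 source 6.6667
1 5 load 5.7143
2 10 source 6.0317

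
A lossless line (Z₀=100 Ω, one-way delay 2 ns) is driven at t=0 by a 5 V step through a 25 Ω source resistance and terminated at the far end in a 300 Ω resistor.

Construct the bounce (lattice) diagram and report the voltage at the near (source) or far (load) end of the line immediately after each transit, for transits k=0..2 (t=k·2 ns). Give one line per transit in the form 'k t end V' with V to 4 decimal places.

Γ_L=0.500000, Γ_S=-0.600000; launch V₁=5·100/125=4.000000
k=0 src: V=4.0000
k=1 load: inc=4.000000, refl=4.000000·0.500000=2.0000; V=0.000000+4.000000+2.000000=6.0000
k=2 src: inc=2.000000, refl=2.000000·-0.600000=-1.2000; V=4.000000+2.000000+-1.200000=4.8000

0 0 source 4.0000
1 2 load 6.0000
2 4 source 4.8000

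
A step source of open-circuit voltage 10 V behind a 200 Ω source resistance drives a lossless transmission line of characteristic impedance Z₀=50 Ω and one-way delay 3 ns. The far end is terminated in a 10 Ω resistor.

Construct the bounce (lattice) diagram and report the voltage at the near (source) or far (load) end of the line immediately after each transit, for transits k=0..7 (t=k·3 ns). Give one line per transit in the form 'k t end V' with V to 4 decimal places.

0 0 source 2.0000
1 3 load 0.6667
2 6 source -0.1333
3 9 load 0.4000
4 12 source 0.7200
5 15 load 0.5067
6 18 source 0.3787
7 21 load 0.4640

Γ_L=-0.666667, Γ_S=0.600000; launch V₁=10·50/250=2.000000
k=0 src: V=2.0000
k=1 load: inc=2.000000, refl=2.000000·-0.666667=-1.3333; V=0.000000+2.000000+-1.333333=0.6667
k=2 src: inc=-1.333333, refl=-1.333333·0.600000=-0.8000; V=2.000000+-1.333333+-0.800000=-0.1333
k=3 load: inc=-0.800000, refl=-0.800000·-0.666667=0.5333; V=0.666667+-0.800000+0.533333=0.4000
k=4 src: inc=0.533333, refl=0.533333·0.600000=0.3200; V=-0.133333+0.533333+0.320000=0.7200
k=5 load: inc=0.320000, refl=0.320000·-0.666667=-0.2133; V=0.400000+0.320000+-0.213333=0.5067
k=6 src: inc=-0.213333, refl=-0.213333·0.600000=-0.1280; V=0.720000+-0.213333+-0.128000=0.3787
k=7 load: inc=-0.128000, refl=-0.128000·-0.666667=0.0853; V=0.506667+-0.128000+0.085333=0.4640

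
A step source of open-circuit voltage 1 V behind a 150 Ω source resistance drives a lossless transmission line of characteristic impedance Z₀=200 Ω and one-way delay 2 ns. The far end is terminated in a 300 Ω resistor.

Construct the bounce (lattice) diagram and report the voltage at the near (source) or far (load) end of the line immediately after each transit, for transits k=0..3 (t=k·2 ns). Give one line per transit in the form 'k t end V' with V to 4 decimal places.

0 0 source 0.5714
1 2 load 0.6857
2 4 source 0.6694
3 6 load 0.6661

Γ_L=0.200000, Γ_S=-0.142857; launch V₁=1·200/350=0.571429
k=0 src: V=0.5714
k=1 load: inc=0.571429, refl=0.571429·0.200000=0.1143; V=0.000000+0.571429+0.114286=0.6857
k=2 src: inc=0.114286, refl=0.114286·-0.142857=-0.0163; V=0.571429+0.114286+-0.016327=0.6694
k=3 load: inc=-0.016327, refl=-0.016327·0.200000=-0.0033; V=0.685714+-0.016327+-0.003265=0.6661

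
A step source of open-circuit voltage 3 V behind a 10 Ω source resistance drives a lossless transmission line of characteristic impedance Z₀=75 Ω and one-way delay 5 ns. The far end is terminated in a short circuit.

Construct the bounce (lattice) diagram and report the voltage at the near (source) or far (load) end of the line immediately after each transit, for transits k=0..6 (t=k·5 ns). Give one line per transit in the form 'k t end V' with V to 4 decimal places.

0 0 source 2.6471
1 5 load 0.0000
2 10 source 2.0242
3 15 load 0.0000
4 20 source 1.5479
5 25 load 0.0000
6 30 source 1.1837

Γ_L=-1.000000, Γ_S=-0.764706; launch V₁=3·75/85=2.647059
k=0 src: V=2.6471
k=1 load: inc=2.647059, refl=2.647059·-1.000000=-2.6471; V=0.000000+2.647059+-2.647059=0.0000
k=2 src: inc=-2.647059, refl=-2.647059·-0.764706=2.0242; V=2.647059+-2.647059+2.024221=2.0242
k=3 load: inc=2.024221, refl=2.024221·-1.000000=-2.0242; V=0.000000+2.024221+-2.024221=0.0000
k=4 src: inc=-2.024221, refl=-2.024221·-0.764706=1.5479; V=2.024221+-2.024221+1.547934=1.5479
k=5 load: inc=1.547934, refl=1.547934·-1.000000=-1.5479; V=0.000000+1.547934+-1.547934=0.0000
k=6 src: inc=-1.547934, refl=-1.547934·-0.764706=1.1837; V=1.547934+-1.547934+1.183714=1.1837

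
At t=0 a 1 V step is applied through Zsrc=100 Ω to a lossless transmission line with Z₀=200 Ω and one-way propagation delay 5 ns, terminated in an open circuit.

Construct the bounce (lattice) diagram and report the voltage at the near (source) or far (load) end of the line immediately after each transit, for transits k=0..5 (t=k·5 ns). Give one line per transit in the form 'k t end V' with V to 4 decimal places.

0 0 source 0.6667
1 5 load 1.3333
2 10 source 1.1111
3 15 load 0.8889
4 20 source 0.9630
5 25 load 1.0370

Γ_L=1.000000, Γ_S=-0.333333; launch V₁=1·200/300=0.666667
k=0 src: V=0.6667
k=1 load: inc=0.666667, refl=0.666667·1.000000=0.6667; V=0.000000+0.666667+0.666667=1.3333
k=2 src: inc=0.666667, refl=0.666667·-0.333333=-0.2222; V=0.666667+0.666667+-0.222222=1.1111
k=3 load: inc=-0.222222, refl=-0.222222·1.000000=-0.2222; V=1.333333+-0.222222+-0.222222=0.8889
k=4 src: inc=-0.222222, refl=-0.222222·-0.333333=0.0741; V=1.111111+-0.222222+0.074074=0.9630
k=5 load: inc=0.074074, refl=0.074074·1.000000=0.0741; V=0.888889+0.074074+0.074074=1.0370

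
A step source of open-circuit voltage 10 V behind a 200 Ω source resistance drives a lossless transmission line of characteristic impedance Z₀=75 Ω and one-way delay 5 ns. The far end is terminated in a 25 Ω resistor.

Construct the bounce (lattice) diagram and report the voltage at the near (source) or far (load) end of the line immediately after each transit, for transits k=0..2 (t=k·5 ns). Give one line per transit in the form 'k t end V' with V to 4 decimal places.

0 0 source 2.7273
1 5 load 1.3636
2 10 source 0.7438

Γ_L=-0.500000, Γ_S=0.454545; launch V₁=10·75/275=2.727273
k=0 src: V=2.7273
k=1 load: inc=2.727273, refl=2.727273·-0.500000=-1.3636; V=0.000000+2.727273+-1.363636=1.3636
k=2 src: inc=-1.363636, refl=-1.363636·0.454545=-0.6198; V=2.727273+-1.363636+-0.619835=0.7438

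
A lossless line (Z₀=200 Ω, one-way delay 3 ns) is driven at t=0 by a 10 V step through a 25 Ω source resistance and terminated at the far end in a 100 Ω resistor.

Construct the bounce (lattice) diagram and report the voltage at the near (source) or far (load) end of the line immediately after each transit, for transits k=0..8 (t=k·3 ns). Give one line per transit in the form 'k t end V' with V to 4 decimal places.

Γ_L=-0.333333, Γ_S=-0.777778; launch V₁=10·200/225=8.888889
k=0 src: V=8.8889
k=1 load: inc=8.888889, refl=8.888889·-0.333333=-2.9630; V=0.000000+8.888889+-2.962963=5.9259
k=2 src: inc=-2.962963, refl=-2.962963·-0.777778=2.3045; V=8.888889+-2.962963+2.304527=8.2305
k=3 load: inc=2.304527, refl=2.304527·-0.333333=-0.7682; V=5.925926+2.304527+-0.768176=7.4623
k=4 src: inc=-0.768176, refl=-0.768176·-0.777778=0.5975; V=8.230453+-0.768176+0.597470=8.0597
k=5 load: inc=0.597470, refl=0.597470·-0.333333=-0.1992; V=7.462277+0.597470+-0.199157=7.8606
k=6 src: inc=-0.199157, refl=-0.199157·-0.777778=0.1549; V=8.059747+-0.199157+0.154900=8.0155
k=7 load: inc=0.154900, refl=0.154900·-0.333333=-0.0516; V=7.860590+0.154900+-0.051633=7.9639
k=8 src: inc=-0.051633, refl=-0.051633·-0.777778=0.0402; V=8.015490+-0.051633+0.040159=8.0040

0 0 source 8.8889
1 3 load 5.9259
2 6 source 8.2305
3 9 load 7.4623
4 12 source 8.0597
5 15 load 7.8606
6 18 source 8.0155
7 21 load 7.9639
8 24 source 8.0040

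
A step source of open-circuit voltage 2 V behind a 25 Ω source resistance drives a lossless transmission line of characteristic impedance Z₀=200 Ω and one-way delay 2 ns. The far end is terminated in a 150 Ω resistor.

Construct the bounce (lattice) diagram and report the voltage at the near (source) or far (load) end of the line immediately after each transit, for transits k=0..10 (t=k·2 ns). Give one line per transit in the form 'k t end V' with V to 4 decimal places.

0 0 source 1.7778
1 2 load 1.5238
2 4 source 1.7213
3 6 load 1.6931
4 8 source 1.7151
5 10 load 1.7119
6 12 source 1.7144
7 14 load 1.7140
8 16 source 1.7143
9 18 load 1.7143
10 20 source 1.7143

Γ_L=-0.142857, Γ_S=-0.777778; launch V₁=2·200/225=1.777778
k=0 src: V=1.7778
k=1 load: inc=1.777778, refl=1.777778·-0.142857=-0.2540; V=0.000000+1.777778+-0.253968=1.5238
k=2 src: inc=-0.253968, refl=-0.253968·-0.777778=0.1975; V=1.777778+-0.253968+0.197531=1.7213
k=3 load: inc=0.197531, refl=0.197531·-0.142857=-0.0282; V=1.523810+0.197531+-0.028219=1.6931
k=4 src: inc=-0.028219, refl=-0.028219·-0.777778=0.0219; V=1.721340+-0.028219+0.021948=1.7151
k=5 load: inc=0.021948, refl=0.021948·-0.142857=-0.0031; V=1.693122+0.021948+-0.003135=1.7119
k=6 src: inc=-0.003135, refl=-0.003135·-0.777778=0.0024; V=1.715070+-0.003135+0.002439=1.7144
k=7 load: inc=0.002439, refl=0.002439·-0.142857=-0.0003; V=1.711934+0.002439+-0.000348=1.7140
k=8 src: inc=-0.000348, refl=-0.000348·-0.777778=0.0003; V=1.714373+-0.000348+0.000271=1.7143
k=9 load: inc=0.000271, refl=0.000271·-0.142857=-0.0000; V=1.714024+0.000271+-0.000039=1.7143
k=10 src: inc=-0.000039, refl=-0.000039·-0.777778=0.0000; V=1.714295+-0.000039+0.000030=1.7143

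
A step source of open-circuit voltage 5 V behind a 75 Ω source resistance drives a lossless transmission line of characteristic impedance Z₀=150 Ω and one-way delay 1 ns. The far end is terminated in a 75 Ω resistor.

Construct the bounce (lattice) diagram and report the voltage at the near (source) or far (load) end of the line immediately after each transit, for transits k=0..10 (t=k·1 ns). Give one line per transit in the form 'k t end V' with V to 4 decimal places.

0 0 source 3.3333
1 1 load 2.2222
2 2 source 2.5926
3 3 load 2.4691
4 4 source 2.5103
5 5 load 2.4966
6 6 source 2.5011
7 7 load 2.4996
8 8 source 2.5001
9 9 load 2.5000
10 10 source 2.5000

Γ_L=-0.333333, Γ_S=-0.333333; launch V₁=5·150/225=3.333333
k=0 src: V=3.3333
k=1 load: inc=3.333333, refl=3.333333·-0.333333=-1.1111; V=0.000000+3.333333+-1.111111=2.2222
k=2 src: inc=-1.111111, refl=-1.111111·-0.333333=0.3704; V=3.333333+-1.111111+0.370370=2.5926
k=3 load: inc=0.370370, refl=0.370370·-0.333333=-0.1235; V=2.222222+0.370370+-0.123457=2.4691
k=4 src: inc=-0.123457, refl=-0.123457·-0.333333=0.0412; V=2.592593+-0.123457+0.041152=2.5103
k=5 load: inc=0.041152, refl=0.041152·-0.333333=-0.0137; V=2.469136+0.041152+-0.013717=2.4966
k=6 src: inc=-0.013717, refl=-0.013717·-0.333333=0.0046; V=2.510288+-0.013717+0.004572=2.5011
k=7 load: inc=0.004572, refl=0.004572·-0.333333=-0.0015; V=2.496571+0.004572+-0.001524=2.4996
k=8 src: inc=-0.001524, refl=-0.001524·-0.333333=0.0005; V=2.501143+-0.001524+0.000508=2.5001
k=9 load: inc=0.000508, refl=0.000508·-0.333333=-0.0002; V=2.499619+0.000508+-0.000169=2.5000
k=10 src: inc=-0.000169, refl=-0.000169·-0.333333=0.0001; V=2.500127+-0.000169+0.000056=2.5000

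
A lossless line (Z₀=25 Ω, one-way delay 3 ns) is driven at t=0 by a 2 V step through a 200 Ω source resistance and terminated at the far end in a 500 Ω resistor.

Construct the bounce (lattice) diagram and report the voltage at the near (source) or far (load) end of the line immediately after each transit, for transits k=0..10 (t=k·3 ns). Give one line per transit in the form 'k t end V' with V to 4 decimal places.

Γ_L=0.904762, Γ_S=0.777778; launch V₁=2·25/225=0.222222
k=0 src: V=0.2222
k=1 load: inc=0.222222, refl=0.222222·0.904762=0.2011; V=0.000000+0.222222+0.201058=0.4233
k=2 src: inc=0.201058, refl=0.201058·0.777778=0.1564; V=0.222222+0.201058+0.156379=0.5797
k=3 load: inc=0.156379, refl=0.156379·0.904762=0.1415; V=0.423280+0.156379+0.141485=0.7211
k=4 src: inc=0.141485, refl=0.141485·0.777778=0.1100; V=0.579659+0.141485+0.110044=0.8312
k=5 load: inc=0.110044, refl=0.110044·0.904762=0.0996; V=0.721144+0.110044+0.099564=0.9308
k=6 src: inc=0.099564, refl=0.099564·0.777778=0.0774; V=0.831189+0.099564+0.077439=1.0082
k=7 load: inc=0.077439, refl=0.077439·0.904762=0.0701; V=0.930752+0.077439+0.070063=1.0783
k=8 src: inc=0.070063, refl=0.070063·0.777778=0.0545; V=1.008191+0.070063+0.054494=1.1327
k=9 load: inc=0.054494, refl=0.054494·0.904762=0.0493; V=1.078254+0.054494+0.049304=1.1821
k=10 src: inc=0.049304, refl=0.049304·0.777778=0.0383; V=1.132748+0.049304+0.038347=1.2204

0 0 source 0.2222
1 3 load 0.4233
2 6 source 0.5797
3 9 load 0.7211
4 12 source 0.8312
5 15 load 0.9308
6 18 source 1.0082
7 21 load 1.0783
8 24 source 1.1327
9 27 load 1.1821
10 30 source 1.2204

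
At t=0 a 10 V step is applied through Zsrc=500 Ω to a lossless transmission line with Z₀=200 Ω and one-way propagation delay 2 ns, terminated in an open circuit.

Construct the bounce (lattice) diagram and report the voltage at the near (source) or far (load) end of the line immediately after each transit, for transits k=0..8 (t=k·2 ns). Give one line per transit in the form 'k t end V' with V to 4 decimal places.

0 0 source 2.8571
1 2 load 5.7143
2 4 source 6.9388
3 6 load 8.1633
4 8 source 8.6880
5 10 load 9.2128
6 12 source 9.4377
7 14 load 9.6626
8 16 source 9.7590

Γ_L=1.000000, Γ_S=0.428571; launch V₁=10·200/700=2.857143
k=0 src: V=2.8571
k=1 load: inc=2.857143, refl=2.857143·1.000000=2.8571; V=0.000000+2.857143+2.857143=5.7143
k=2 src: inc=2.857143, refl=2.857143·0.428571=1.2245; V=2.857143+2.857143+1.224490=6.9388
k=3 load: inc=1.224490, refl=1.224490·1.000000=1.2245; V=5.714286+1.224490+1.224490=8.1633
k=4 src: inc=1.224490, refl=1.224490·0.428571=0.5248; V=6.938776+1.224490+0.524781=8.6880
k=5 load: inc=0.524781, refl=0.524781·1.000000=0.5248; V=8.163265+0.524781+0.524781=9.2128
k=6 src: inc=0.524781, refl=0.524781·0.428571=0.2249; V=8.688047+0.524781+0.224906=9.4377
k=7 load: inc=0.224906, refl=0.224906·1.000000=0.2249; V=9.212828+0.224906+0.224906=9.6626
k=8 src: inc=0.224906, refl=0.224906·0.428571=0.0964; V=9.437734+0.224906+0.096388=9.7590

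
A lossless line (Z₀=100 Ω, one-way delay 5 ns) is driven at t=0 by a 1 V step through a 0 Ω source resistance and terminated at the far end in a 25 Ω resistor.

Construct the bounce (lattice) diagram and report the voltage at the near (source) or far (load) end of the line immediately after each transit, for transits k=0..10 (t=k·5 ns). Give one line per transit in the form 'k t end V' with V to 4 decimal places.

0 0 source 1.0000
1 5 load 0.4000
2 10 source 1.0000
3 15 load 0.6400
4 20 source 1.0000
5 25 load 0.7840
6 30 source 1.0000
7 35 load 0.8704
8 40 source 1.0000
9 45 load 0.9222
10 50 source 1.0000

Γ_L=-0.600000, Γ_S=-1.000000; launch V₁=1·100/100=1.000000
k=0 src: V=1.0000
k=1 load: inc=1.000000, refl=1.000000·-0.600000=-0.6000; V=0.000000+1.000000+-0.600000=0.4000
k=2 src: inc=-0.600000, refl=-0.600000·-1.000000=0.6000; V=1.000000+-0.600000+0.600000=1.0000
k=3 load: inc=0.600000, refl=0.600000·-0.600000=-0.3600; V=0.400000+0.600000+-0.360000=0.6400
k=4 src: inc=-0.360000, refl=-0.360000·-1.000000=0.3600; V=1.000000+-0.360000+0.360000=1.0000
k=5 load: inc=0.360000, refl=0.360000·-0.600000=-0.2160; V=0.640000+0.360000+-0.216000=0.7840
k=6 src: inc=-0.216000, refl=-0.216000·-1.000000=0.2160; V=1.000000+-0.216000+0.216000=1.0000
k=7 load: inc=0.216000, refl=0.216000·-0.600000=-0.1296; V=0.784000+0.216000+-0.129600=0.8704
k=8 src: inc=-0.129600, refl=-0.129600·-1.000000=0.1296; V=1.000000+-0.129600+0.129600=1.0000
k=9 load: inc=0.129600, refl=0.129600·-0.600000=-0.0778; V=0.870400+0.129600+-0.077760=0.9222
k=10 src: inc=-0.077760, refl=-0.077760·-1.000000=0.0778; V=1.000000+-0.077760+0.077760=1.0000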